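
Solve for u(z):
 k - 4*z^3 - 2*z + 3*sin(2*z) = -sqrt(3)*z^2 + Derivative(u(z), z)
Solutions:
 u(z) = C1 + k*z - z^4 + sqrt(3)*z^3/3 - z^2 - 3*cos(2*z)/2


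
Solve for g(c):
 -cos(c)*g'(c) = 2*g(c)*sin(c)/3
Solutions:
 g(c) = C1*cos(c)^(2/3)


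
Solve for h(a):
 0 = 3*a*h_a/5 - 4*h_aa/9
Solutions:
 h(a) = C1 + C2*erfi(3*sqrt(30)*a/20)


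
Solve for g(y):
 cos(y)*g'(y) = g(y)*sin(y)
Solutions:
 g(y) = C1/cos(y)


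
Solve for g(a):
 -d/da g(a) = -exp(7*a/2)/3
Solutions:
 g(a) = C1 + 2*exp(7*a/2)/21


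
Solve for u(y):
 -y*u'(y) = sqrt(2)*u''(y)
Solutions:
 u(y) = C1 + C2*erf(2^(1/4)*y/2)


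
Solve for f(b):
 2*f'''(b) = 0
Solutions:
 f(b) = C1 + C2*b + C3*b^2


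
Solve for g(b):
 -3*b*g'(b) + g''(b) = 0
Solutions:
 g(b) = C1 + C2*erfi(sqrt(6)*b/2)


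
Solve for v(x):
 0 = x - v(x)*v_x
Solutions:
 v(x) = -sqrt(C1 + x^2)
 v(x) = sqrt(C1 + x^2)


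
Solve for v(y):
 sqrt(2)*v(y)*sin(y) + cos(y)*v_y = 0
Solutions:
 v(y) = C1*cos(y)^(sqrt(2))


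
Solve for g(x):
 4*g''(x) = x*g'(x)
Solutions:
 g(x) = C1 + C2*erfi(sqrt(2)*x/4)


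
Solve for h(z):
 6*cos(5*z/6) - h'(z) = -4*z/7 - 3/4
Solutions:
 h(z) = C1 + 2*z^2/7 + 3*z/4 + 36*sin(5*z/6)/5


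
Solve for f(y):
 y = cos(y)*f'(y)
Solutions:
 f(y) = C1 + Integral(y/cos(y), y)


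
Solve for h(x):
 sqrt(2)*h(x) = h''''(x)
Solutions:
 h(x) = C1*exp(-2^(1/8)*x) + C2*exp(2^(1/8)*x) + C3*sin(2^(1/8)*x) + C4*cos(2^(1/8)*x)


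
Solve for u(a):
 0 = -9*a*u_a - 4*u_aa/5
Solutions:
 u(a) = C1 + C2*erf(3*sqrt(10)*a/4)


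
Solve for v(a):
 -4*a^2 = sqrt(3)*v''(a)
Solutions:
 v(a) = C1 + C2*a - sqrt(3)*a^4/9


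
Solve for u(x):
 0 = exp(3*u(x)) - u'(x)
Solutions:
 u(x) = log(-1/(C1 + 3*x))/3
 u(x) = log((-1/(C1 + x))^(1/3)*(-3^(2/3) - 3*3^(1/6)*I)/6)
 u(x) = log((-1/(C1 + x))^(1/3)*(-3^(2/3) + 3*3^(1/6)*I)/6)


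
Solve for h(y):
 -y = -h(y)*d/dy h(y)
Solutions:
 h(y) = -sqrt(C1 + y^2)
 h(y) = sqrt(C1 + y^2)


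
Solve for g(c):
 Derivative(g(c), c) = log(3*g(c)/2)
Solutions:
 Integral(1/(-log(_y) - log(3) + log(2)), (_y, g(c))) = C1 - c


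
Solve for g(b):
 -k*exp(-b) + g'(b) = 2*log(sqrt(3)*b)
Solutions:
 g(b) = C1 + 2*b*log(b) + b*(-2 + log(3)) - k*exp(-b)


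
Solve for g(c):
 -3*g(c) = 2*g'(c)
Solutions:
 g(c) = C1*exp(-3*c/2)


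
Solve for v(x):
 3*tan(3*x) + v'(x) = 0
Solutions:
 v(x) = C1 + log(cos(3*x))


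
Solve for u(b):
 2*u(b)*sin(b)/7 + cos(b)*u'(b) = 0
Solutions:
 u(b) = C1*cos(b)^(2/7)


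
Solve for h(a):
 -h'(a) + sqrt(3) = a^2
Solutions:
 h(a) = C1 - a^3/3 + sqrt(3)*a


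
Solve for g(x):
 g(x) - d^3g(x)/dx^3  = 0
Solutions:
 g(x) = C3*exp(x) + (C1*sin(sqrt(3)*x/2) + C2*cos(sqrt(3)*x/2))*exp(-x/2)


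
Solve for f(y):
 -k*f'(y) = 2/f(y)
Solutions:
 f(y) = -sqrt(C1 - 4*y/k)
 f(y) = sqrt(C1 - 4*y/k)


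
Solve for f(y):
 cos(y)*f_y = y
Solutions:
 f(y) = C1 + Integral(y/cos(y), y)


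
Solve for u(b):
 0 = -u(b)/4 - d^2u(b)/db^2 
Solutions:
 u(b) = C1*sin(b/2) + C2*cos(b/2)


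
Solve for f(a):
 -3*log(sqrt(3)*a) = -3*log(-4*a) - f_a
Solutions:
 f(a) = C1 + a*(-6*log(2) + 3*log(3)/2 - 3*I*pi)


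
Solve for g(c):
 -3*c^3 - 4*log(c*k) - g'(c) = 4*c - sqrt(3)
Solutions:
 g(c) = C1 - 3*c^4/4 - 2*c^2 - 4*c*log(c*k) + c*(sqrt(3) + 4)


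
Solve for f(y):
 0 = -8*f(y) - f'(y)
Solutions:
 f(y) = C1*exp(-8*y)


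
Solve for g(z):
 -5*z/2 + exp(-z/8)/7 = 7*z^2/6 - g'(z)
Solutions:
 g(z) = C1 + 7*z^3/18 + 5*z^2/4 + 8*exp(-z/8)/7


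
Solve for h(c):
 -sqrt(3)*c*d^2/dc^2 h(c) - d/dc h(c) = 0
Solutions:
 h(c) = C1 + C2*c^(1 - sqrt(3)/3)


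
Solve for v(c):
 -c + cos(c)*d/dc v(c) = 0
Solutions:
 v(c) = C1 + Integral(c/cos(c), c)


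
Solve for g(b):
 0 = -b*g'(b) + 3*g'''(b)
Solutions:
 g(b) = C1 + Integral(C2*airyai(3^(2/3)*b/3) + C3*airybi(3^(2/3)*b/3), b)


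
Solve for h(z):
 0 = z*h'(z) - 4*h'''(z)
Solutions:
 h(z) = C1 + Integral(C2*airyai(2^(1/3)*z/2) + C3*airybi(2^(1/3)*z/2), z)


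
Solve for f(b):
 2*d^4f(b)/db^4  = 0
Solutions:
 f(b) = C1 + C2*b + C3*b^2 + C4*b^3


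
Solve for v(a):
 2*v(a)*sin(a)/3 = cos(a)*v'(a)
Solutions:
 v(a) = C1/cos(a)^(2/3)


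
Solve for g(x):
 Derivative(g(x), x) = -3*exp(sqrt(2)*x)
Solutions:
 g(x) = C1 - 3*sqrt(2)*exp(sqrt(2)*x)/2


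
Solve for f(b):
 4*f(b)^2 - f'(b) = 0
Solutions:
 f(b) = -1/(C1 + 4*b)


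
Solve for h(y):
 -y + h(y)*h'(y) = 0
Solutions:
 h(y) = -sqrt(C1 + y^2)
 h(y) = sqrt(C1 + y^2)


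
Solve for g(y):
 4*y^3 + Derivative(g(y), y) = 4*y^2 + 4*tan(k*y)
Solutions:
 g(y) = C1 - y^4 + 4*y^3/3 + 4*Piecewise((-log(cos(k*y))/k, Ne(k, 0)), (0, True))


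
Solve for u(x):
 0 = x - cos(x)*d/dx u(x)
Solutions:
 u(x) = C1 + Integral(x/cos(x), x)


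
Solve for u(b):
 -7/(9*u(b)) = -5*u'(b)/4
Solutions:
 u(b) = -sqrt(C1 + 280*b)/15
 u(b) = sqrt(C1 + 280*b)/15


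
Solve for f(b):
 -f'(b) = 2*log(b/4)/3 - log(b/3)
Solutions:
 f(b) = C1 + b*log(b)/3 - b*log(3) - b/3 + 4*b*log(2)/3


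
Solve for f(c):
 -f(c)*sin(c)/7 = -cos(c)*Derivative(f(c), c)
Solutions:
 f(c) = C1/cos(c)^(1/7)


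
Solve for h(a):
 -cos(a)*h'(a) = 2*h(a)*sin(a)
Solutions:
 h(a) = C1*cos(a)^2


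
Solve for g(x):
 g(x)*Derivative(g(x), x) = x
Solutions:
 g(x) = -sqrt(C1 + x^2)
 g(x) = sqrt(C1 + x^2)


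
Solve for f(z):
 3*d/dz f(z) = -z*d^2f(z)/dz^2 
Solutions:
 f(z) = C1 + C2/z^2


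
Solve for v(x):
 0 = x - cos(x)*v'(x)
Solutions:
 v(x) = C1 + Integral(x/cos(x), x)


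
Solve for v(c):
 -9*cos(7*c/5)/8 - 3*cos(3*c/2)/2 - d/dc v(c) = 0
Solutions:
 v(c) = C1 - 45*sin(7*c/5)/56 - sin(3*c/2)


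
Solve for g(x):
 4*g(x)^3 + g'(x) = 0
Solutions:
 g(x) = -sqrt(2)*sqrt(-1/(C1 - 4*x))/2
 g(x) = sqrt(2)*sqrt(-1/(C1 - 4*x))/2


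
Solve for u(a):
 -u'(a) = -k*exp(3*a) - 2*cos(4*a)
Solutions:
 u(a) = C1 + k*exp(3*a)/3 + sin(4*a)/2


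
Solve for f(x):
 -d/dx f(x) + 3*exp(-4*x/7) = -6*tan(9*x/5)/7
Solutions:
 f(x) = C1 + 5*log(tan(9*x/5)^2 + 1)/21 - 21*exp(-4*x/7)/4


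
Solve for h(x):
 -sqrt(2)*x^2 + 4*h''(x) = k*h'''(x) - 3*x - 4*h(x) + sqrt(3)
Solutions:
 h(x) = C1*exp(x*(-2^(1/3)*(sqrt(((27 + 32/k^2)^2 - 1024/k^4)/k^2) - 27/k - 32/k^3)^(1/3) + 4/k - 8*2^(2/3)/(k^2*(sqrt(((27 + 32/k^2)^2 - 1024/k^4)/k^2) - 27/k - 32/k^3)^(1/3)))/3) + C2*exp(x*(2^(1/3)*(sqrt(((27 + 32/k^2)^2 - 1024/k^4)/k^2) - 27/k - 32/k^3)^(1/3) - 2^(1/3)*sqrt(3)*I*(sqrt(((27 + 32/k^2)^2 - 1024/k^4)/k^2) - 27/k - 32/k^3)^(1/3) + 8/k - 32*2^(2/3)/(k^2*(-1 + sqrt(3)*I)*(sqrt(((27 + 32/k^2)^2 - 1024/k^4)/k^2) - 27/k - 32/k^3)^(1/3)))/6) + C3*exp(x*(2^(1/3)*(sqrt(((27 + 32/k^2)^2 - 1024/k^4)/k^2) - 27/k - 32/k^3)^(1/3) + 2^(1/3)*sqrt(3)*I*(sqrt(((27 + 32/k^2)^2 - 1024/k^4)/k^2) - 27/k - 32/k^3)^(1/3) + 8/k + 32*2^(2/3)/(k^2*(1 + sqrt(3)*I)*(sqrt(((27 + 32/k^2)^2 - 1024/k^4)/k^2) - 27/k - 32/k^3)^(1/3)))/6) + sqrt(2)*x^2/4 - 3*x/4 - sqrt(2)/2 + sqrt(3)/4


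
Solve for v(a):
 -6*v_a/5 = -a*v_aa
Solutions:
 v(a) = C1 + C2*a^(11/5)


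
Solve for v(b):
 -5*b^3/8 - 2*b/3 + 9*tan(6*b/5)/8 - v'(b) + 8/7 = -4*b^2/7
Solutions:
 v(b) = C1 - 5*b^4/32 + 4*b^3/21 - b^2/3 + 8*b/7 - 15*log(cos(6*b/5))/16


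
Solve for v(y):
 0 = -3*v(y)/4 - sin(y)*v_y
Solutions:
 v(y) = C1*(cos(y) + 1)^(3/8)/(cos(y) - 1)^(3/8)


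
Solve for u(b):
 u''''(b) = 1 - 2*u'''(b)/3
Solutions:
 u(b) = C1 + C2*b + C3*b^2 + C4*exp(-2*b/3) + b^3/4


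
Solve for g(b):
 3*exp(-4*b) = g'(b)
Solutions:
 g(b) = C1 - 3*exp(-4*b)/4


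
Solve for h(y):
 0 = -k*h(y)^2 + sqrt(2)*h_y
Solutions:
 h(y) = -2/(C1 + sqrt(2)*k*y)


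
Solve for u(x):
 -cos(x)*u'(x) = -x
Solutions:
 u(x) = C1 + Integral(x/cos(x), x)


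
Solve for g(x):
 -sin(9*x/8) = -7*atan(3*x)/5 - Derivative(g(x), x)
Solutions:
 g(x) = C1 - 7*x*atan(3*x)/5 + 7*log(9*x^2 + 1)/30 - 8*cos(9*x/8)/9


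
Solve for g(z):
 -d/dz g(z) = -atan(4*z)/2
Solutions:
 g(z) = C1 + z*atan(4*z)/2 - log(16*z^2 + 1)/16


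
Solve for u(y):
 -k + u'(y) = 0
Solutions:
 u(y) = C1 + k*y


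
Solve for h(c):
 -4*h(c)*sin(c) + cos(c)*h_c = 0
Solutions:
 h(c) = C1/cos(c)^4


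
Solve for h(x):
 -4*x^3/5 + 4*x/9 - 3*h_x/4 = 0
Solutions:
 h(x) = C1 - 4*x^4/15 + 8*x^2/27


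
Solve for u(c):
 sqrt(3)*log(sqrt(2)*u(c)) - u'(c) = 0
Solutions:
 -2*sqrt(3)*Integral(1/(2*log(_y) + log(2)), (_y, u(c)))/3 = C1 - c


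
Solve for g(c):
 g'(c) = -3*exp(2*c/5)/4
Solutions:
 g(c) = C1 - 15*exp(2*c/5)/8


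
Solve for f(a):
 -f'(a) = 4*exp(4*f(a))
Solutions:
 f(a) = log(-I*(1/(C1 + 16*a))^(1/4))
 f(a) = log(I*(1/(C1 + 16*a))^(1/4))
 f(a) = log(-(1/(C1 + 16*a))^(1/4))
 f(a) = log(1/(C1 + 16*a))/4


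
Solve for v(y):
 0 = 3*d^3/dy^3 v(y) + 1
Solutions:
 v(y) = C1 + C2*y + C3*y^2 - y^3/18


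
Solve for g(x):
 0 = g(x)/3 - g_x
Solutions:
 g(x) = C1*exp(x/3)


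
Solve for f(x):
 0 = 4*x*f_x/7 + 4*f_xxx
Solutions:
 f(x) = C1 + Integral(C2*airyai(-7^(2/3)*x/7) + C3*airybi(-7^(2/3)*x/7), x)


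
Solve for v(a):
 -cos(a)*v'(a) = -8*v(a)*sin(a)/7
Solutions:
 v(a) = C1/cos(a)^(8/7)


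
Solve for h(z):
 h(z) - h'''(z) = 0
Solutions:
 h(z) = C3*exp(z) + (C1*sin(sqrt(3)*z/2) + C2*cos(sqrt(3)*z/2))*exp(-z/2)


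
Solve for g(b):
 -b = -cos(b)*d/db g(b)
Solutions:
 g(b) = C1 + Integral(b/cos(b), b)


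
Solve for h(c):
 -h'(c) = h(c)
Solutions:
 h(c) = C1*exp(-c)


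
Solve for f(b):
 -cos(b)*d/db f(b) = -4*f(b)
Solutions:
 f(b) = C1*(sin(b)^2 + 2*sin(b) + 1)/(sin(b)^2 - 2*sin(b) + 1)


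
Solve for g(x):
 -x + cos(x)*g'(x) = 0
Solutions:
 g(x) = C1 + Integral(x/cos(x), x)


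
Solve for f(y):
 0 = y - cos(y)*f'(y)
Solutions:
 f(y) = C1 + Integral(y/cos(y), y)


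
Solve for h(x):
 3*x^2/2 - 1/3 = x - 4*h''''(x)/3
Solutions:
 h(x) = C1 + C2*x + C3*x^2 + C4*x^3 - x^6/320 + x^5/160 + x^4/96


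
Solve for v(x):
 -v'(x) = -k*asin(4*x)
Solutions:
 v(x) = C1 + k*(x*asin(4*x) + sqrt(1 - 16*x^2)/4)


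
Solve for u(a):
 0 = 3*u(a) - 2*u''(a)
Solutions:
 u(a) = C1*exp(-sqrt(6)*a/2) + C2*exp(sqrt(6)*a/2)


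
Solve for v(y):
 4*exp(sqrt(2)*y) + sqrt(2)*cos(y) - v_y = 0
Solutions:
 v(y) = C1 + 2*sqrt(2)*exp(sqrt(2)*y) + sqrt(2)*sin(y)


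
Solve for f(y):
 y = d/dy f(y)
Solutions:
 f(y) = C1 + y^2/2


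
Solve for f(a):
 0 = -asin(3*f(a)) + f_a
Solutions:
 Integral(1/asin(3*_y), (_y, f(a))) = C1 + a


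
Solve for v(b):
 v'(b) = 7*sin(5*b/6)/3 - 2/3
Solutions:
 v(b) = C1 - 2*b/3 - 14*cos(5*b/6)/5


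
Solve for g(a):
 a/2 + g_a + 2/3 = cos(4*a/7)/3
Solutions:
 g(a) = C1 - a^2/4 - 2*a/3 + 7*sin(4*a/7)/12


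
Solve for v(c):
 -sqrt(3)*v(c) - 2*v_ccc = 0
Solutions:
 v(c) = C3*exp(-2^(2/3)*3^(1/6)*c/2) + (C1*sin(6^(2/3)*c/4) + C2*cos(6^(2/3)*c/4))*exp(2^(2/3)*3^(1/6)*c/4)


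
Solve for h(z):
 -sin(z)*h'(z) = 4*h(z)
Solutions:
 h(z) = C1*(cos(z)^2 + 2*cos(z) + 1)/(cos(z)^2 - 2*cos(z) + 1)


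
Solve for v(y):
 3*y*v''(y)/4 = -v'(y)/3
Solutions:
 v(y) = C1 + C2*y^(5/9)


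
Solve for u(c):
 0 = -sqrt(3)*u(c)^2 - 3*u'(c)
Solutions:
 u(c) = 3/(C1 + sqrt(3)*c)


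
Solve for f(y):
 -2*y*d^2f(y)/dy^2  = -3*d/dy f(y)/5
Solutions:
 f(y) = C1 + C2*y^(13/10)


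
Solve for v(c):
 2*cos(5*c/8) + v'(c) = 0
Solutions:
 v(c) = C1 - 16*sin(5*c/8)/5


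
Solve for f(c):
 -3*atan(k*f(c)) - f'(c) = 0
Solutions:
 Integral(1/atan(_y*k), (_y, f(c))) = C1 - 3*c


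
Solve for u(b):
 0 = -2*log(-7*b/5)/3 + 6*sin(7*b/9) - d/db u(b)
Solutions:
 u(b) = C1 - 2*b*log(-b)/3 - 2*b*log(7)/3 + 2*b/3 + 2*b*log(5)/3 - 54*cos(7*b/9)/7


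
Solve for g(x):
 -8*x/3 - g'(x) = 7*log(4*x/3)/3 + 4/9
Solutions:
 g(x) = C1 - 4*x^2/3 - 7*x*log(x)/3 - 14*x*log(2)/3 + 17*x/9 + 7*x*log(3)/3


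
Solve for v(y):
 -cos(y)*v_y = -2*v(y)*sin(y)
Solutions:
 v(y) = C1/cos(y)^2


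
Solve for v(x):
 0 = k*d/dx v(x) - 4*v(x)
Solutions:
 v(x) = C1*exp(4*x/k)


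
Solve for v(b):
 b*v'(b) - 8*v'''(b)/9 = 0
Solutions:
 v(b) = C1 + Integral(C2*airyai(3^(2/3)*b/2) + C3*airybi(3^(2/3)*b/2), b)


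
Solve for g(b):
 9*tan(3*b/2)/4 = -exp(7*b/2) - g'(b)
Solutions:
 g(b) = C1 - 2*exp(7*b/2)/7 + 3*log(cos(3*b/2))/2


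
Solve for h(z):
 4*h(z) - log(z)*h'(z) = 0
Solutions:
 h(z) = C1*exp(4*li(z))


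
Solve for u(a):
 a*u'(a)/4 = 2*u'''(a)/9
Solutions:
 u(a) = C1 + Integral(C2*airyai(3^(2/3)*a/2) + C3*airybi(3^(2/3)*a/2), a)


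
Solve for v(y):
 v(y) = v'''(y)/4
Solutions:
 v(y) = C3*exp(2^(2/3)*y) + (C1*sin(2^(2/3)*sqrt(3)*y/2) + C2*cos(2^(2/3)*sqrt(3)*y/2))*exp(-2^(2/3)*y/2)


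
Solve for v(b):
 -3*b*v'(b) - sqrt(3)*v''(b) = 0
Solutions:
 v(b) = C1 + C2*erf(sqrt(2)*3^(1/4)*b/2)


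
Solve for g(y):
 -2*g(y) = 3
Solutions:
 g(y) = -3/2


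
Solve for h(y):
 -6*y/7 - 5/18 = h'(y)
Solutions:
 h(y) = C1 - 3*y^2/7 - 5*y/18


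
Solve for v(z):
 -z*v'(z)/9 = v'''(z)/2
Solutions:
 v(z) = C1 + Integral(C2*airyai(-6^(1/3)*z/3) + C3*airybi(-6^(1/3)*z/3), z)


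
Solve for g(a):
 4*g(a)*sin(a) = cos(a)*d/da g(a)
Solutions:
 g(a) = C1/cos(a)^4


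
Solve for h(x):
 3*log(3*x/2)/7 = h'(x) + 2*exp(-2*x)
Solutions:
 h(x) = C1 + 3*x*log(x)/7 + 3*x*(-1 - log(2) + log(3))/7 + exp(-2*x)


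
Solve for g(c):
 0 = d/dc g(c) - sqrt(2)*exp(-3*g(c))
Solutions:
 g(c) = log(C1 + 3*sqrt(2)*c)/3
 g(c) = log((-3^(1/3) - 3^(5/6)*I)*(C1 + sqrt(2)*c)^(1/3)/2)
 g(c) = log((-3^(1/3) + 3^(5/6)*I)*(C1 + sqrt(2)*c)^(1/3)/2)


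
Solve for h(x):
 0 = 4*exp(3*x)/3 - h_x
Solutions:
 h(x) = C1 + 4*exp(3*x)/9


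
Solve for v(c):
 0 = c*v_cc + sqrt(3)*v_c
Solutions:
 v(c) = C1 + C2*c^(1 - sqrt(3))


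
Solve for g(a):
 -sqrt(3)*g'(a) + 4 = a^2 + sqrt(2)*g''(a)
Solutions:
 g(a) = C1 + C2*exp(-sqrt(6)*a/2) - sqrt(3)*a^3/9 + sqrt(2)*a^2/3 + 8*sqrt(3)*a/9


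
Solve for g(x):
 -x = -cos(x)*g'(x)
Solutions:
 g(x) = C1 + Integral(x/cos(x), x)


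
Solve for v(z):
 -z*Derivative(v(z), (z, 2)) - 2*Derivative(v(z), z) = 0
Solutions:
 v(z) = C1 + C2/z


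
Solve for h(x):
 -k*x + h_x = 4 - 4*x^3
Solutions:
 h(x) = C1 + k*x^2/2 - x^4 + 4*x


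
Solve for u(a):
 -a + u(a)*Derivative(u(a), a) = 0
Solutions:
 u(a) = -sqrt(C1 + a^2)
 u(a) = sqrt(C1 + a^2)


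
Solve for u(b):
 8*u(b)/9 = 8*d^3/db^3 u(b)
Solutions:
 u(b) = C3*exp(3^(1/3)*b/3) + (C1*sin(3^(5/6)*b/6) + C2*cos(3^(5/6)*b/6))*exp(-3^(1/3)*b/6)


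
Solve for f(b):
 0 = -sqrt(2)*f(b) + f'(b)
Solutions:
 f(b) = C1*exp(sqrt(2)*b)


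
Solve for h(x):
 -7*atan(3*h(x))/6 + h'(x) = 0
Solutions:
 Integral(1/atan(3*_y), (_y, h(x))) = C1 + 7*x/6


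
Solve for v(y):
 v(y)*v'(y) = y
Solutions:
 v(y) = -sqrt(C1 + y^2)
 v(y) = sqrt(C1 + y^2)


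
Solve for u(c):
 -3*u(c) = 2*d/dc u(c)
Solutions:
 u(c) = C1*exp(-3*c/2)


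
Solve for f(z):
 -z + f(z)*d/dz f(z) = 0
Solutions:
 f(z) = -sqrt(C1 + z^2)
 f(z) = sqrt(C1 + z^2)


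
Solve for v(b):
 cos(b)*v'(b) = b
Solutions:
 v(b) = C1 + Integral(b/cos(b), b)


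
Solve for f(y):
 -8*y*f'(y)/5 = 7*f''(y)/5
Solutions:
 f(y) = C1 + C2*erf(2*sqrt(7)*y/7)


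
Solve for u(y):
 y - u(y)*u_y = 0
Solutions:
 u(y) = -sqrt(C1 + y^2)
 u(y) = sqrt(C1 + y^2)


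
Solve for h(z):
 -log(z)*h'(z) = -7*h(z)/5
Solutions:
 h(z) = C1*exp(7*li(z)/5)


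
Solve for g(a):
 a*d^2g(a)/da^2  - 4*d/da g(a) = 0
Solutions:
 g(a) = C1 + C2*a^5


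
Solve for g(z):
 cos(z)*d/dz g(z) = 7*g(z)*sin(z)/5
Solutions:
 g(z) = C1/cos(z)^(7/5)


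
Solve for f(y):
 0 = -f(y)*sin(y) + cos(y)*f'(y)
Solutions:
 f(y) = C1/cos(y)


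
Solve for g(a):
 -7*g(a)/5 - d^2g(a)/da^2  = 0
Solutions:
 g(a) = C1*sin(sqrt(35)*a/5) + C2*cos(sqrt(35)*a/5)


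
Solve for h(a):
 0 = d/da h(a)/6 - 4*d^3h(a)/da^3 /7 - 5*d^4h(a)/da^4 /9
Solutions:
 h(a) = C1 + C2*exp(-a*(96*6^(2/3)/(35*sqrt(27769) + 6271)^(1/3) + 6^(1/3)*(35*sqrt(27769) + 6271)^(1/3) + 48)/140)*sin(2^(1/3)*3^(1/6)*a*(-3^(2/3)*(35*sqrt(27769) + 6271)^(1/3) + 288*2^(1/3)/(35*sqrt(27769) + 6271)^(1/3))/140) + C3*exp(-a*(96*6^(2/3)/(35*sqrt(27769) + 6271)^(1/3) + 6^(1/3)*(35*sqrt(27769) + 6271)^(1/3) + 48)/140)*cos(2^(1/3)*3^(1/6)*a*(-3^(2/3)*(35*sqrt(27769) + 6271)^(1/3) + 288*2^(1/3)/(35*sqrt(27769) + 6271)^(1/3))/140) + C4*exp(a*(-24 + 96*6^(2/3)/(35*sqrt(27769) + 6271)^(1/3) + 6^(1/3)*(35*sqrt(27769) + 6271)^(1/3))/70)


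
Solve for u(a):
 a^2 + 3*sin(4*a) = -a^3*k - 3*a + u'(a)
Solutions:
 u(a) = C1 + a^4*k/4 + a^3/3 + 3*a^2/2 - 3*cos(4*a)/4


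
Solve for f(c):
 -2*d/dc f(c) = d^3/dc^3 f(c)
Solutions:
 f(c) = C1 + C2*sin(sqrt(2)*c) + C3*cos(sqrt(2)*c)


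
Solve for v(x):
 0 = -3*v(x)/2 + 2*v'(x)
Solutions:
 v(x) = C1*exp(3*x/4)


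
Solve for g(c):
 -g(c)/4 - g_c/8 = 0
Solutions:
 g(c) = C1*exp(-2*c)


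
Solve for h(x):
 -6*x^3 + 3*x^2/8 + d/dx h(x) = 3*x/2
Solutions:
 h(x) = C1 + 3*x^4/2 - x^3/8 + 3*x^2/4


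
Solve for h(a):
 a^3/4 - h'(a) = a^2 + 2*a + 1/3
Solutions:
 h(a) = C1 + a^4/16 - a^3/3 - a^2 - a/3


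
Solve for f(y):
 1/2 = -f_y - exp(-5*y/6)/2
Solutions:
 f(y) = C1 - y/2 + 3*exp(-5*y/6)/5


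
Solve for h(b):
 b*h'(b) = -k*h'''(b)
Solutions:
 h(b) = C1 + Integral(C2*airyai(b*(-1/k)^(1/3)) + C3*airybi(b*(-1/k)^(1/3)), b)


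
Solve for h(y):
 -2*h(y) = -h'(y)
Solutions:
 h(y) = C1*exp(2*y)


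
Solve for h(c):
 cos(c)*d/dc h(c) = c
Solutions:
 h(c) = C1 + Integral(c/cos(c), c)


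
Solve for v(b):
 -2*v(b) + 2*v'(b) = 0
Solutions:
 v(b) = C1*exp(b)


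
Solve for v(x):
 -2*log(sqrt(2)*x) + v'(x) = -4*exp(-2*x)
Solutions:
 v(x) = C1 + 2*x*log(x) + x*(-2 + log(2)) + 2*exp(-2*x)


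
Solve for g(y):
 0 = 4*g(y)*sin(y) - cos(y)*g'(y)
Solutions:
 g(y) = C1/cos(y)^4


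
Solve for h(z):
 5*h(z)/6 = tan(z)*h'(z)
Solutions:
 h(z) = C1*sin(z)^(5/6)


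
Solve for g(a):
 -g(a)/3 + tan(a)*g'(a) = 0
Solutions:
 g(a) = C1*sin(a)^(1/3)


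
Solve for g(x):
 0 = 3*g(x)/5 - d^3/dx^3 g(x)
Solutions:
 g(x) = C3*exp(3^(1/3)*5^(2/3)*x/5) + (C1*sin(3^(5/6)*5^(2/3)*x/10) + C2*cos(3^(5/6)*5^(2/3)*x/10))*exp(-3^(1/3)*5^(2/3)*x/10)


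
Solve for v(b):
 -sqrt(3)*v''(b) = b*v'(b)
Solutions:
 v(b) = C1 + C2*erf(sqrt(2)*3^(3/4)*b/6)


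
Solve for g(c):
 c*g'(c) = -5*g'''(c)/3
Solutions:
 g(c) = C1 + Integral(C2*airyai(-3^(1/3)*5^(2/3)*c/5) + C3*airybi(-3^(1/3)*5^(2/3)*c/5), c)


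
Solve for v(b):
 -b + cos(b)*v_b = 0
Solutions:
 v(b) = C1 + Integral(b/cos(b), b)


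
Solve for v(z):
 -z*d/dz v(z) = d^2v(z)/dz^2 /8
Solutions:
 v(z) = C1 + C2*erf(2*z)


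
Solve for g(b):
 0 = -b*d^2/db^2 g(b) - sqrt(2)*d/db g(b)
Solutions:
 g(b) = C1 + C2*b^(1 - sqrt(2))


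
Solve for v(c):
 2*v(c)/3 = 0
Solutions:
 v(c) = 0


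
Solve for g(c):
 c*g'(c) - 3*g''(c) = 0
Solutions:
 g(c) = C1 + C2*erfi(sqrt(6)*c/6)


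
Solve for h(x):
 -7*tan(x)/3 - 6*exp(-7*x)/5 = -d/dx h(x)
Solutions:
 h(x) = C1 + 7*log(tan(x)^2 + 1)/6 - 6*exp(-7*x)/35


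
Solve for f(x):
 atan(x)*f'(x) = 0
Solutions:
 f(x) = C1


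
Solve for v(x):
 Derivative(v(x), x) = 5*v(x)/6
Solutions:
 v(x) = C1*exp(5*x/6)


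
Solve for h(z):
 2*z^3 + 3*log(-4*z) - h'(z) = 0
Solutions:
 h(z) = C1 + z^4/2 + 3*z*log(-z) + 3*z*(-1 + 2*log(2))


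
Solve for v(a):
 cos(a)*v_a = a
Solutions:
 v(a) = C1 + Integral(a/cos(a), a)


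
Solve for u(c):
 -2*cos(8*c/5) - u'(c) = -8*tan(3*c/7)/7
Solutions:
 u(c) = C1 - 8*log(cos(3*c/7))/3 - 5*sin(8*c/5)/4


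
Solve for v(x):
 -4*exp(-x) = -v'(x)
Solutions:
 v(x) = C1 - 4*exp(-x)


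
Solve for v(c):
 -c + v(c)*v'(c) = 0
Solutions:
 v(c) = -sqrt(C1 + c^2)
 v(c) = sqrt(C1 + c^2)


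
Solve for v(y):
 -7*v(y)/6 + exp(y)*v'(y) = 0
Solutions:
 v(y) = C1*exp(-7*exp(-y)/6)


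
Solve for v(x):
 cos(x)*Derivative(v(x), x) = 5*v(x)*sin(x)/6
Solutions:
 v(x) = C1/cos(x)^(5/6)


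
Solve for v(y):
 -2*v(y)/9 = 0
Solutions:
 v(y) = 0


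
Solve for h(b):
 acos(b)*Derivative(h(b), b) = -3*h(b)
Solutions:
 h(b) = C1*exp(-3*Integral(1/acos(b), b))


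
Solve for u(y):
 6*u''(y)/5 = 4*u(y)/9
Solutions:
 u(y) = C1*exp(-sqrt(30)*y/9) + C2*exp(sqrt(30)*y/9)


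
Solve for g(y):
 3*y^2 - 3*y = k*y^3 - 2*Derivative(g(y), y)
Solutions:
 g(y) = C1 + k*y^4/8 - y^3/2 + 3*y^2/4


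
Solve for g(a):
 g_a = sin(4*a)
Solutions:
 g(a) = C1 - cos(4*a)/4


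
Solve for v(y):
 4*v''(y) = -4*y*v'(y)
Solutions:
 v(y) = C1 + C2*erf(sqrt(2)*y/2)


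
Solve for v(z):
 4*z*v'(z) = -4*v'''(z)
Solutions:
 v(z) = C1 + Integral(C2*airyai(-z) + C3*airybi(-z), z)


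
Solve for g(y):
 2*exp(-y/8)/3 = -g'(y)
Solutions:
 g(y) = C1 + 16*exp(-y/8)/3


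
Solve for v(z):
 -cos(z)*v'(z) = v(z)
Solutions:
 v(z) = C1*sqrt(sin(z) - 1)/sqrt(sin(z) + 1)


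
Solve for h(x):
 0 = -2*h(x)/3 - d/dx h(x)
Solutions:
 h(x) = C1*exp(-2*x/3)


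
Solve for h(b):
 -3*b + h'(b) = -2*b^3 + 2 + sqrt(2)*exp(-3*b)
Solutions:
 h(b) = C1 - b^4/2 + 3*b^2/2 + 2*b - sqrt(2)*exp(-3*b)/3


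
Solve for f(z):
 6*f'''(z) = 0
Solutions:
 f(z) = C1 + C2*z + C3*z^2


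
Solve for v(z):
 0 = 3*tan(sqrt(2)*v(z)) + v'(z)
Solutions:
 v(z) = sqrt(2)*(pi - asin(C1*exp(-3*sqrt(2)*z)))/2
 v(z) = sqrt(2)*asin(C1*exp(-3*sqrt(2)*z))/2


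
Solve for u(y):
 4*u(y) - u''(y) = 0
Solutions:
 u(y) = C1*exp(-2*y) + C2*exp(2*y)


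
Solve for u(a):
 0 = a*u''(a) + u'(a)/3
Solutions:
 u(a) = C1 + C2*a^(2/3)


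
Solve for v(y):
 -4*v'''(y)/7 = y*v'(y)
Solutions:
 v(y) = C1 + Integral(C2*airyai(-14^(1/3)*y/2) + C3*airybi(-14^(1/3)*y/2), y)


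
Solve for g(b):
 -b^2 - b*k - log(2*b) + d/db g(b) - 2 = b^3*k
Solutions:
 g(b) = C1 + b^4*k/4 + b^3/3 + b^2*k/2 + b*log(b) + b*log(2) + b


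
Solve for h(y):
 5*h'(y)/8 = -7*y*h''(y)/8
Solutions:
 h(y) = C1 + C2*y^(2/7)


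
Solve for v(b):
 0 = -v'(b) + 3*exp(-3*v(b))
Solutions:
 v(b) = log(C1 + 9*b)/3
 v(b) = log((-3^(1/3) - 3^(5/6)*I)*(C1 + 3*b)^(1/3)/2)
 v(b) = log((-3^(1/3) + 3^(5/6)*I)*(C1 + 3*b)^(1/3)/2)


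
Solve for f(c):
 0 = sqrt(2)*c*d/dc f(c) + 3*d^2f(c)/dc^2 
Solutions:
 f(c) = C1 + C2*erf(2^(3/4)*sqrt(3)*c/6)


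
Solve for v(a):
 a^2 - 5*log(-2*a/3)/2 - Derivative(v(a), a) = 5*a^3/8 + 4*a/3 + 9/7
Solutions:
 v(a) = C1 - 5*a^4/32 + a^3/3 - 2*a^2/3 - 5*a*log(-a)/2 + a*(-3*log(2) + log(6)/2 + 17/14 + 2*log(3))


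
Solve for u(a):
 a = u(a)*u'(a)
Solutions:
 u(a) = -sqrt(C1 + a^2)
 u(a) = sqrt(C1 + a^2)


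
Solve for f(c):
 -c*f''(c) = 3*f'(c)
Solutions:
 f(c) = C1 + C2/c^2


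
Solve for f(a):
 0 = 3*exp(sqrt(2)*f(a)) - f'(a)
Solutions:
 f(a) = sqrt(2)*(2*log(-1/(C1 + 3*a)) - log(2))/4


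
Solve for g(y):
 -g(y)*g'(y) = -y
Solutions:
 g(y) = -sqrt(C1 + y^2)
 g(y) = sqrt(C1 + y^2)


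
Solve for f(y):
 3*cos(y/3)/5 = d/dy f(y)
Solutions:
 f(y) = C1 + 9*sin(y/3)/5


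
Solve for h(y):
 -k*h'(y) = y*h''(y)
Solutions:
 h(y) = C1 + y^(1 - re(k))*(C2*sin(log(y)*Abs(im(k))) + C3*cos(log(y)*im(k)))


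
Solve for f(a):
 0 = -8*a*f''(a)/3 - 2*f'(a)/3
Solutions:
 f(a) = C1 + C2*a^(3/4)


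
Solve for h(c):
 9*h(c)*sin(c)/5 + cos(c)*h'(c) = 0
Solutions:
 h(c) = C1*cos(c)^(9/5)


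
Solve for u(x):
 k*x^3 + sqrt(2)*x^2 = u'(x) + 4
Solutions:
 u(x) = C1 + k*x^4/4 + sqrt(2)*x^3/3 - 4*x


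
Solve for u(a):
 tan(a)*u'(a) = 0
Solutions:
 u(a) = C1


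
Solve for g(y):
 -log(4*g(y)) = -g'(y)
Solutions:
 -Integral(1/(log(_y) + 2*log(2)), (_y, g(y))) = C1 - y


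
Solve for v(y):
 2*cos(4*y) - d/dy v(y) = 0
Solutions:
 v(y) = C1 + sin(4*y)/2


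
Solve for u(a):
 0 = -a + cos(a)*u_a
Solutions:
 u(a) = C1 + Integral(a/cos(a), a)


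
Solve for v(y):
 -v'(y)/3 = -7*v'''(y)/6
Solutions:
 v(y) = C1 + C2*exp(-sqrt(14)*y/7) + C3*exp(sqrt(14)*y/7)


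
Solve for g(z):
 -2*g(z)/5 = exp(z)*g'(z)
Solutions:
 g(z) = C1*exp(2*exp(-z)/5)


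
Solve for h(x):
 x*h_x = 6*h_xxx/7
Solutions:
 h(x) = C1 + Integral(C2*airyai(6^(2/3)*7^(1/3)*x/6) + C3*airybi(6^(2/3)*7^(1/3)*x/6), x)


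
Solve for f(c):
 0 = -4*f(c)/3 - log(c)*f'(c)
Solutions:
 f(c) = C1*exp(-4*li(c)/3)


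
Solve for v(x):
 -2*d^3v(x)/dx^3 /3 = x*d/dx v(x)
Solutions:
 v(x) = C1 + Integral(C2*airyai(-2^(2/3)*3^(1/3)*x/2) + C3*airybi(-2^(2/3)*3^(1/3)*x/2), x)


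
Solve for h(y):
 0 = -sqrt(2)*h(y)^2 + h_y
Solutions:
 h(y) = -1/(C1 + sqrt(2)*y)


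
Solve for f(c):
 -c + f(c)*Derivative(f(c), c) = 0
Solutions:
 f(c) = -sqrt(C1 + c^2)
 f(c) = sqrt(C1 + c^2)


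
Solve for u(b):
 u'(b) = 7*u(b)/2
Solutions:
 u(b) = C1*exp(7*b/2)


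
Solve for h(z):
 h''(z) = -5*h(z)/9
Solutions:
 h(z) = C1*sin(sqrt(5)*z/3) + C2*cos(sqrt(5)*z/3)


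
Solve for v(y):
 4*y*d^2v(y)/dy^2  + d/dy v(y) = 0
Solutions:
 v(y) = C1 + C2*y^(3/4)


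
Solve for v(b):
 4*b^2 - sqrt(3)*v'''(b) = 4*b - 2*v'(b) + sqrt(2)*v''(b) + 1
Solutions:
 v(b) = C1 + C2*exp(sqrt(6)*b*(-1 + sqrt(1 + 4*sqrt(3)))/6) + C3*exp(-sqrt(6)*b*(1 + sqrt(1 + 4*sqrt(3)))/6) - 2*b^3/3 - sqrt(2)*b^2 + b^2 - 2*sqrt(3)*b - 3*b/2 + sqrt(2)*b


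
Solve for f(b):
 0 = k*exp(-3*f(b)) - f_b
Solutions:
 f(b) = log(C1 + 3*b*k)/3
 f(b) = log((-3^(1/3) - 3^(5/6)*I)*(C1 + b*k)^(1/3)/2)
 f(b) = log((-3^(1/3) + 3^(5/6)*I)*(C1 + b*k)^(1/3)/2)


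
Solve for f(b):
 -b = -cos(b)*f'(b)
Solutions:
 f(b) = C1 + Integral(b/cos(b), b)


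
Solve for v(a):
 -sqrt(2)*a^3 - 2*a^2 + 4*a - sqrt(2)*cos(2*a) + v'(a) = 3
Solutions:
 v(a) = C1 + sqrt(2)*a^4/4 + 2*a^3/3 - 2*a^2 + 3*a + sqrt(2)*sin(2*a)/2


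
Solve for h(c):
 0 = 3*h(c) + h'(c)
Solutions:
 h(c) = C1*exp(-3*c)


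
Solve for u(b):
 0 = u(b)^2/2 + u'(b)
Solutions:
 u(b) = 2/(C1 + b)


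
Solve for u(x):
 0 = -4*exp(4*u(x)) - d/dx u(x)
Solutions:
 u(x) = log(-I*(1/(C1 + 16*x))^(1/4))
 u(x) = log(I*(1/(C1 + 16*x))^(1/4))
 u(x) = log(-(1/(C1 + 16*x))^(1/4))
 u(x) = log(1/(C1 + 16*x))/4


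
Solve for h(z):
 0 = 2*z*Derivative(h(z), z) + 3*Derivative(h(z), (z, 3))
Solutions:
 h(z) = C1 + Integral(C2*airyai(-2^(1/3)*3^(2/3)*z/3) + C3*airybi(-2^(1/3)*3^(2/3)*z/3), z)


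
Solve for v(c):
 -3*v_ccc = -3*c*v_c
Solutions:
 v(c) = C1 + Integral(C2*airyai(c) + C3*airybi(c), c)


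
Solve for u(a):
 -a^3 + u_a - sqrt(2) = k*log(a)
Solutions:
 u(a) = C1 + a^4/4 + a*k*log(a) - a*k + sqrt(2)*a


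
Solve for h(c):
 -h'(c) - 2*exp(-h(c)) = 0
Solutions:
 h(c) = log(C1 - 2*c)


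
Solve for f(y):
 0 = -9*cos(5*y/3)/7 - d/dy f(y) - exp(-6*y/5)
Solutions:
 f(y) = C1 - 27*sin(5*y/3)/35 + 5*exp(-6*y/5)/6


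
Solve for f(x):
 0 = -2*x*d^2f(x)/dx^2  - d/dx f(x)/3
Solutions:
 f(x) = C1 + C2*x^(5/6)


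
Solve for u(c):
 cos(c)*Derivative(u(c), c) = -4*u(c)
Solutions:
 u(c) = C1*(sin(c)^2 - 2*sin(c) + 1)/(sin(c)^2 + 2*sin(c) + 1)


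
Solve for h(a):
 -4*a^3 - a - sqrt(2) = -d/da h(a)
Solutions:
 h(a) = C1 + a^4 + a^2/2 + sqrt(2)*a


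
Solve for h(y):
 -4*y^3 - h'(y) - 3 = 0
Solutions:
 h(y) = C1 - y^4 - 3*y


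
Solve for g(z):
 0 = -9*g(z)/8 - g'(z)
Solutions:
 g(z) = C1*exp(-9*z/8)


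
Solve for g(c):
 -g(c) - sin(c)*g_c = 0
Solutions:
 g(c) = C1*sqrt(cos(c) + 1)/sqrt(cos(c) - 1)


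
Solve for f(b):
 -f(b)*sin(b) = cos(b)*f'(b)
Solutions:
 f(b) = C1*cos(b)


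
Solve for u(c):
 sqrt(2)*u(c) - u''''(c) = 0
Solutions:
 u(c) = C1*exp(-2^(1/8)*c) + C2*exp(2^(1/8)*c) + C3*sin(2^(1/8)*c) + C4*cos(2^(1/8)*c)


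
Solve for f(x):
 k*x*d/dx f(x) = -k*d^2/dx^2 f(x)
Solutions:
 f(x) = C1 + C2*erf(sqrt(2)*x/2)


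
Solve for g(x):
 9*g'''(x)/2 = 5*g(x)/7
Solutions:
 g(x) = C3*exp(1470^(1/3)*x/21) + (C1*sin(3^(5/6)*490^(1/3)*x/42) + C2*cos(3^(5/6)*490^(1/3)*x/42))*exp(-1470^(1/3)*x/42)


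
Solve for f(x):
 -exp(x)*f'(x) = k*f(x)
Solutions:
 f(x) = C1*exp(k*exp(-x))


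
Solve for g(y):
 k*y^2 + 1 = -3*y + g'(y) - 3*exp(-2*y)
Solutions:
 g(y) = C1 + k*y^3/3 + 3*y^2/2 + y - 3*exp(-2*y)/2


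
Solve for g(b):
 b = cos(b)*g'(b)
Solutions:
 g(b) = C1 + Integral(b/cos(b), b)


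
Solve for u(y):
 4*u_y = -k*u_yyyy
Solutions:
 u(y) = C1 + C2*exp(2^(2/3)*y*(-1/k)^(1/3)) + C3*exp(2^(2/3)*y*(-1/k)^(1/3)*(-1 + sqrt(3)*I)/2) + C4*exp(-2^(2/3)*y*(-1/k)^(1/3)*(1 + sqrt(3)*I)/2)


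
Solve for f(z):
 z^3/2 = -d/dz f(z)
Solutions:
 f(z) = C1 - z^4/8


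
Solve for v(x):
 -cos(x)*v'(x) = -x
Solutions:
 v(x) = C1 + Integral(x/cos(x), x)


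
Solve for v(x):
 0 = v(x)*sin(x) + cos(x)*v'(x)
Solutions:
 v(x) = C1*cos(x)


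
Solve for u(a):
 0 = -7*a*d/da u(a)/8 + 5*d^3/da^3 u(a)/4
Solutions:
 u(a) = C1 + Integral(C2*airyai(10^(2/3)*7^(1/3)*a/10) + C3*airybi(10^(2/3)*7^(1/3)*a/10), a)


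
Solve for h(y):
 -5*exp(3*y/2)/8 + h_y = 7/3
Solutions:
 h(y) = C1 + 7*y/3 + 5*exp(3*y/2)/12


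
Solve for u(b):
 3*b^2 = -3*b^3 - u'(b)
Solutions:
 u(b) = C1 - 3*b^4/4 - b^3


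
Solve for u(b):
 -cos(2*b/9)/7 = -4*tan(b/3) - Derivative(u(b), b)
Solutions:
 u(b) = C1 + 12*log(cos(b/3)) + 9*sin(2*b/9)/14


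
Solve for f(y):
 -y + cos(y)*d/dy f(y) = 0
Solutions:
 f(y) = C1 + Integral(y/cos(y), y)


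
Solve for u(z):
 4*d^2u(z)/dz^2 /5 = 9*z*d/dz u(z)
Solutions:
 u(z) = C1 + C2*erfi(3*sqrt(10)*z/4)


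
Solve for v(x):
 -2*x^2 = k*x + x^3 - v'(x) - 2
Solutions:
 v(x) = C1 + k*x^2/2 + x^4/4 + 2*x^3/3 - 2*x


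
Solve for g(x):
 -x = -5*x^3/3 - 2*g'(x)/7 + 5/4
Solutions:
 g(x) = C1 - 35*x^4/24 + 7*x^2/4 + 35*x/8


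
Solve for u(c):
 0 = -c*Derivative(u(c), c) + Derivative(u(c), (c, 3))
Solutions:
 u(c) = C1 + Integral(C2*airyai(c) + C3*airybi(c), c)


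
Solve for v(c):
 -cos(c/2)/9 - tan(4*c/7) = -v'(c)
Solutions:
 v(c) = C1 - 7*log(cos(4*c/7))/4 + 2*sin(c/2)/9


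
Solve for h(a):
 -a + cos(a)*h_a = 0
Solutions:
 h(a) = C1 + Integral(a/cos(a), a)


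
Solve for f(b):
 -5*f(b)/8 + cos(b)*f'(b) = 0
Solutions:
 f(b) = C1*(sin(b) + 1)^(5/16)/(sin(b) - 1)^(5/16)


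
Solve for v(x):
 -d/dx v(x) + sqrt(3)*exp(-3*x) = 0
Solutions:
 v(x) = C1 - sqrt(3)*exp(-3*x)/3


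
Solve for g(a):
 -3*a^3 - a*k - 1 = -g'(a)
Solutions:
 g(a) = C1 + 3*a^4/4 + a^2*k/2 + a


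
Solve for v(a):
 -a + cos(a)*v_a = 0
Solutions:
 v(a) = C1 + Integral(a/cos(a), a)


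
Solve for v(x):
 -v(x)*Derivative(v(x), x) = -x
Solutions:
 v(x) = -sqrt(C1 + x^2)
 v(x) = sqrt(C1 + x^2)


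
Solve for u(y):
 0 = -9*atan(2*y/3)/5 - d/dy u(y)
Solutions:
 u(y) = C1 - 9*y*atan(2*y/3)/5 + 27*log(4*y^2 + 9)/20


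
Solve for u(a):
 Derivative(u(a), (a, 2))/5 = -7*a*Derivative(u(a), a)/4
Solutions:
 u(a) = C1 + C2*erf(sqrt(70)*a/4)


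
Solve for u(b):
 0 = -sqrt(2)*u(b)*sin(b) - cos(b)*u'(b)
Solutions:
 u(b) = C1*cos(b)^(sqrt(2))


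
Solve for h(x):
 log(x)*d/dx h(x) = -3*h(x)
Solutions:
 h(x) = C1*exp(-3*li(x))


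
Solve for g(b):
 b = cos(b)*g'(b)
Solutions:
 g(b) = C1 + Integral(b/cos(b), b)


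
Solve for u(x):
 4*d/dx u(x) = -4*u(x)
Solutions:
 u(x) = C1*exp(-x)


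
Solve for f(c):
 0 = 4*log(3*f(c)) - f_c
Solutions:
 -Integral(1/(log(_y) + log(3)), (_y, f(c)))/4 = C1 - c


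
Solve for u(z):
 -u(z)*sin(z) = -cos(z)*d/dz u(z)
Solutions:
 u(z) = C1/cos(z)


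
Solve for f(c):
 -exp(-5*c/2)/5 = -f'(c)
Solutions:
 f(c) = C1 - 2*exp(-5*c/2)/25


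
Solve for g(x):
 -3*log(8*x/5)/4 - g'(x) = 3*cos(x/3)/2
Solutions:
 g(x) = C1 - 3*x*log(x)/4 - 3*x*log(2) + 3*x/4 + 3*x*log(10)/4 - 9*sin(x/3)/2


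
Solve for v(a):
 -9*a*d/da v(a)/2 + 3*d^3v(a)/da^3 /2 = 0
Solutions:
 v(a) = C1 + Integral(C2*airyai(3^(1/3)*a) + C3*airybi(3^(1/3)*a), a)


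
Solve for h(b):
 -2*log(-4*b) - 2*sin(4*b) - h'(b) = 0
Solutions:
 h(b) = C1 - 2*b*log(-b) - 4*b*log(2) + 2*b + cos(4*b)/2


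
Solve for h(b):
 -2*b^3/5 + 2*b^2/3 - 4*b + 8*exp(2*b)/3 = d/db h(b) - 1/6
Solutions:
 h(b) = C1 - b^4/10 + 2*b^3/9 - 2*b^2 + b/6 + 4*exp(2*b)/3


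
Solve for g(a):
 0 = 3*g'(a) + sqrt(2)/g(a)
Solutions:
 g(a) = -sqrt(C1 - 6*sqrt(2)*a)/3
 g(a) = sqrt(C1 - 6*sqrt(2)*a)/3


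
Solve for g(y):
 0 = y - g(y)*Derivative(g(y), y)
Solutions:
 g(y) = -sqrt(C1 + y^2)
 g(y) = sqrt(C1 + y^2)


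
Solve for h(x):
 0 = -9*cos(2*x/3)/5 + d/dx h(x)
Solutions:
 h(x) = C1 + 27*sin(2*x/3)/10


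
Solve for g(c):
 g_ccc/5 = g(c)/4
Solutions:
 g(c) = C3*exp(10^(1/3)*c/2) + (C1*sin(10^(1/3)*sqrt(3)*c/4) + C2*cos(10^(1/3)*sqrt(3)*c/4))*exp(-10^(1/3)*c/4)


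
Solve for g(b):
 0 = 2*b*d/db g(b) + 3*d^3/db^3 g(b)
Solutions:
 g(b) = C1 + Integral(C2*airyai(-2^(1/3)*3^(2/3)*b/3) + C3*airybi(-2^(1/3)*3^(2/3)*b/3), b)


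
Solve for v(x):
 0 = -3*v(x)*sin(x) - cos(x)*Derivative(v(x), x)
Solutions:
 v(x) = C1*cos(x)^3


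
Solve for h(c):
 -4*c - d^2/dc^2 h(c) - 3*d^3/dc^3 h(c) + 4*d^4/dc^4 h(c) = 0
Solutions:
 h(c) = C1 + C2*c + C3*exp(-c/4) + C4*exp(c) - 2*c^3/3 + 6*c^2


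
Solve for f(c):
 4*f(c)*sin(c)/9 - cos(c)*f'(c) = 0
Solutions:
 f(c) = C1/cos(c)^(4/9)


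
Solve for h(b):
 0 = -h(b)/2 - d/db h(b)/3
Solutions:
 h(b) = C1*exp(-3*b/2)


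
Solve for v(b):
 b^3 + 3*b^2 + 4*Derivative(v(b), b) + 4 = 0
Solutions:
 v(b) = C1 - b^4/16 - b^3/4 - b


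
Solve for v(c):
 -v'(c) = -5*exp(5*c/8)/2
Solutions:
 v(c) = C1 + 4*exp(5*c/8)


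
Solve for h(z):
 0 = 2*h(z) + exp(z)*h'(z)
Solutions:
 h(z) = C1*exp(2*exp(-z))


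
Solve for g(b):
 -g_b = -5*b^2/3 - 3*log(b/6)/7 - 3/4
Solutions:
 g(b) = C1 + 5*b^3/9 + 3*b*log(b)/7 - 3*b*log(6)/7 + 9*b/28


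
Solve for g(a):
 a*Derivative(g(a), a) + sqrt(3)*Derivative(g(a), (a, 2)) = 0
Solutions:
 g(a) = C1 + C2*erf(sqrt(2)*3^(3/4)*a/6)


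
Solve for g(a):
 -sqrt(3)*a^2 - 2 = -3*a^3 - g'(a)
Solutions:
 g(a) = C1 - 3*a^4/4 + sqrt(3)*a^3/3 + 2*a


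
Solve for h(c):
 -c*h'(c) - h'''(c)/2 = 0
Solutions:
 h(c) = C1 + Integral(C2*airyai(-2^(1/3)*c) + C3*airybi(-2^(1/3)*c), c)


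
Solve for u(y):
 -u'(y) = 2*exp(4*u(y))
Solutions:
 u(y) = log(-I*(1/(C1 + 8*y))^(1/4))
 u(y) = log(I*(1/(C1 + 8*y))^(1/4))
 u(y) = log(-(1/(C1 + 8*y))^(1/4))
 u(y) = log(1/(C1 + 8*y))/4


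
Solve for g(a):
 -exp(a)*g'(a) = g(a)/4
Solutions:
 g(a) = C1*exp(exp(-a)/4)


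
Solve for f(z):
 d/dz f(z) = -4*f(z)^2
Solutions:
 f(z) = 1/(C1 + 4*z)


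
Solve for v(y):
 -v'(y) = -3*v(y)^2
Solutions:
 v(y) = -1/(C1 + 3*y)


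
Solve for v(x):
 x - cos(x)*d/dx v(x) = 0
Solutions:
 v(x) = C1 + Integral(x/cos(x), x)


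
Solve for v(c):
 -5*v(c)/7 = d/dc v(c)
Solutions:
 v(c) = C1*exp(-5*c/7)


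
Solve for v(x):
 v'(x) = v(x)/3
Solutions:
 v(x) = C1*exp(x/3)


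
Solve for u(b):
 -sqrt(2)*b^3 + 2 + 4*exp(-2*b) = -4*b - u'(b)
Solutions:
 u(b) = C1 + sqrt(2)*b^4/4 - 2*b^2 - 2*b + 2*exp(-2*b)


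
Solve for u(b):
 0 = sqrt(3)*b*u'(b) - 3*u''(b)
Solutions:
 u(b) = C1 + C2*erfi(sqrt(2)*3^(3/4)*b/6)


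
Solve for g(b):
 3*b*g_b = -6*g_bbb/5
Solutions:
 g(b) = C1 + Integral(C2*airyai(-2^(2/3)*5^(1/3)*b/2) + C3*airybi(-2^(2/3)*5^(1/3)*b/2), b)


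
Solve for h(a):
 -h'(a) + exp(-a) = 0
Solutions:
 h(a) = C1 - exp(-a)


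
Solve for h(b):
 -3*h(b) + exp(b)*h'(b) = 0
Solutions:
 h(b) = C1*exp(-3*exp(-b))


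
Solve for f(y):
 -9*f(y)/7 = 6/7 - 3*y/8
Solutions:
 f(y) = 7*y/24 - 2/3


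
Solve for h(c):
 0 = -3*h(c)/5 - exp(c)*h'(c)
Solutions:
 h(c) = C1*exp(3*exp(-c)/5)


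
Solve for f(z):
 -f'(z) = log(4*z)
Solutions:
 f(z) = C1 - z*log(z) - z*log(4) + z


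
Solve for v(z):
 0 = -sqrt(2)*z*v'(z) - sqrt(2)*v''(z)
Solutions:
 v(z) = C1 + C2*erf(sqrt(2)*z/2)


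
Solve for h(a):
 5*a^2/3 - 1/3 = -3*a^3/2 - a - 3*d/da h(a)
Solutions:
 h(a) = C1 - a^4/8 - 5*a^3/27 - a^2/6 + a/9


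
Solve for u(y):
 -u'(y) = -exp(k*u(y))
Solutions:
 u(y) = Piecewise((log(-1/(C1*k + k*y))/k, Ne(k, 0)), (nan, True))
 u(y) = Piecewise((C1 + y, Eq(k, 0)), (nan, True))


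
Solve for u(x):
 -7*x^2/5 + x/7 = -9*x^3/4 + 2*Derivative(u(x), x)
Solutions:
 u(x) = C1 + 9*x^4/32 - 7*x^3/30 + x^2/28


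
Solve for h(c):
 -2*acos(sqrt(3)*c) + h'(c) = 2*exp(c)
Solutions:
 h(c) = C1 + 2*c*acos(sqrt(3)*c) - 2*sqrt(3)*sqrt(1 - 3*c^2)/3 + 2*exp(c)


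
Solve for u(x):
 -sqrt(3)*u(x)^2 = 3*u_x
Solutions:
 u(x) = 3/(C1 + sqrt(3)*x)


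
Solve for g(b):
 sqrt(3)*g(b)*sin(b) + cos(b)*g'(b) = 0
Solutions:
 g(b) = C1*cos(b)^(sqrt(3))


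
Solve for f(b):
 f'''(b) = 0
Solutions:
 f(b) = C1 + C2*b + C3*b^2


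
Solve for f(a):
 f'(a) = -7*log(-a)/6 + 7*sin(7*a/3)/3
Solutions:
 f(a) = C1 - 7*a*log(-a)/6 + 7*a/6 - cos(7*a/3)


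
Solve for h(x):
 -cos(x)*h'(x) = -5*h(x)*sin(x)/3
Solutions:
 h(x) = C1/cos(x)^(5/3)


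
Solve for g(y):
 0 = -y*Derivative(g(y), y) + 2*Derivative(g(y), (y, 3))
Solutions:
 g(y) = C1 + Integral(C2*airyai(2^(2/3)*y/2) + C3*airybi(2^(2/3)*y/2), y)


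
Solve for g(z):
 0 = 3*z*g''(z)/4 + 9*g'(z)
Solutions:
 g(z) = C1 + C2/z^11


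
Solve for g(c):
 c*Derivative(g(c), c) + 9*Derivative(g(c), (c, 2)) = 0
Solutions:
 g(c) = C1 + C2*erf(sqrt(2)*c/6)


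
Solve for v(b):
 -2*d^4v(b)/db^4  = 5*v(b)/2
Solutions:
 v(b) = (C1*sin(5^(1/4)*b/2) + C2*cos(5^(1/4)*b/2))*exp(-5^(1/4)*b/2) + (C3*sin(5^(1/4)*b/2) + C4*cos(5^(1/4)*b/2))*exp(5^(1/4)*b/2)


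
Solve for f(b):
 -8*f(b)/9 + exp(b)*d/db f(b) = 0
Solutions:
 f(b) = C1*exp(-8*exp(-b)/9)


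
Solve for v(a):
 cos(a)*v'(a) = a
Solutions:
 v(a) = C1 + Integral(a/cos(a), a)


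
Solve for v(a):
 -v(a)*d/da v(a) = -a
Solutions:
 v(a) = -sqrt(C1 + a^2)
 v(a) = sqrt(C1 + a^2)


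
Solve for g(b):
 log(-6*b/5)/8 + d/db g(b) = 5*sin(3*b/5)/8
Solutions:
 g(b) = C1 - b*log(-b)/8 - b*log(6)/8 + b/8 + b*log(5)/8 - 25*cos(3*b/5)/24


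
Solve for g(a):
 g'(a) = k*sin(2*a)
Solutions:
 g(a) = C1 - k*cos(2*a)/2


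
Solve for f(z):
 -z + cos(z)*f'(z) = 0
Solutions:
 f(z) = C1 + Integral(z/cos(z), z)


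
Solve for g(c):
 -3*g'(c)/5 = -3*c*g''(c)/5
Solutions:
 g(c) = C1 + C2*c^2


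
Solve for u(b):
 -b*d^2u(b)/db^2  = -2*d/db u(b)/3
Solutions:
 u(b) = C1 + C2*b^(5/3)


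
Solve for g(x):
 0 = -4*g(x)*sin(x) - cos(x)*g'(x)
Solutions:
 g(x) = C1*cos(x)^4


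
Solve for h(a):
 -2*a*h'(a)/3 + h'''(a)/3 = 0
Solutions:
 h(a) = C1 + Integral(C2*airyai(2^(1/3)*a) + C3*airybi(2^(1/3)*a), a)


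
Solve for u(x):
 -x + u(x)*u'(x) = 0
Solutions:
 u(x) = -sqrt(C1 + x^2)
 u(x) = sqrt(C1 + x^2)


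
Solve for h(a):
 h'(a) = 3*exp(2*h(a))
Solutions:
 h(a) = log(-sqrt(-1/(C1 + 3*a))) - log(2)/2
 h(a) = log(-1/(C1 + 3*a))/2 - log(2)/2


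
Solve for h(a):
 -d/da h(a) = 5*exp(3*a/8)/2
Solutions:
 h(a) = C1 - 20*exp(3*a/8)/3


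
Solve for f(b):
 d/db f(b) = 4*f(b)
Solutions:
 f(b) = C1*exp(4*b)


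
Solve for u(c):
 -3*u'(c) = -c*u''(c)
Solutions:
 u(c) = C1 + C2*c^4


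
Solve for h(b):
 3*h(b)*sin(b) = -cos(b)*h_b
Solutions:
 h(b) = C1*cos(b)^3


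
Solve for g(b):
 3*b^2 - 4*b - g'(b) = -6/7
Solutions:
 g(b) = C1 + b^3 - 2*b^2 + 6*b/7
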